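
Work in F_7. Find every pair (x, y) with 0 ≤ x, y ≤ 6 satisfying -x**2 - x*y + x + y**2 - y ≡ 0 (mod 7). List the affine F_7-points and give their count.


Affine F_7-points: {(0, 0), (0, 1), (1, 0), (1, 2), (5, 2), (5, 4), (6, 3), (6, 4)}; count = 8.

For each of the 49 pairs (x, y) ∈ F_7², evaluate f(x, y) mod 7. Record the zeros.
  x = 0: [0↦0, 1↦0, 2↦2, 3↦6, 4↦5, 5↦6, 6↦2]  zeros at y ∈ {0, 1}
  x = 1: [0↦0, 1↦6, 2↦0, 3↦3, 4↦1, 5↦1, 6↦3]  zeros at y ∈ {0, 2}
  x = 2: [0↦5, 1↦3, 2↦3, 3↦5, 4↦2, 5↦1, 6↦2]  zeros at y ∈ ∅
  x = 3: [0↦1, 1↦5, 2↦4, 3↦5, 4↦1, 5↦6, 6↦6]  zeros at y ∈ ∅
  x = 4: [0↦2, 1↦5, 2↦3, 3↦3, 4↦5, 5↦2, 6↦1]  zeros at y ∈ ∅
  x = 5: [0↦1, 1↦3, 2↦0, 3↦6, 4↦0, 5↦3, 6↦1]  zeros at y ∈ {2, 4}
  x = 6: [0↦5, 1↦6, 2↦2, 3↦0, 4↦0, 5↦2, 6↦6]  zeros at y ∈ {3, 4}
Collecting zeros: affine points = {(0, 0), (0, 1), (1, 0), (1, 2), (5, 2), (5, 4), (6, 3), (6, 4)}.
Total count |C(F_7)_aff| = 8.


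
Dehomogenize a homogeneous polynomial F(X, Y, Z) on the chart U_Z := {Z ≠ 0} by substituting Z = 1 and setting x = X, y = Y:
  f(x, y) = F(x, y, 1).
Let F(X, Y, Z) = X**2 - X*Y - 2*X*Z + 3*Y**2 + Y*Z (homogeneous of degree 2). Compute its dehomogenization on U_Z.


f(x, y) = x**2 - x*y - 2*x + 3*y**2 + y

On U_Z we set Z = 1. Each monomial c·X^i·Y^j·Z^k in F becomes c·x^i·y^j·1^k = c·x^i·y^j.
Substituting Z = 1: F(X, Y, 1) = x**2 - x*y - 2*x + 3*y**2 + y.
Note: deg(f) ≤ deg(F) = 2; strict inequality happens when F is divisible by Z (lost terms).


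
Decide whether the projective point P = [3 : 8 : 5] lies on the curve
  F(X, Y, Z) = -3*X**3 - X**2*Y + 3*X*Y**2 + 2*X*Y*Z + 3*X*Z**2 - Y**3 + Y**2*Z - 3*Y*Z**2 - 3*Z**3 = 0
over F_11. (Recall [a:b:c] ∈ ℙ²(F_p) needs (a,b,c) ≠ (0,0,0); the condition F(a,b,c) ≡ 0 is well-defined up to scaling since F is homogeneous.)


F(3,8,5) ≡ 7 (mod 11); P is NOT on the curve.

Evaluate F(3, 8, 5) term-by-term (mod 11).
  -3*X**3 ↦ -3·27·1·1 = -81
  -X**2*Y ↦ -1·9·8·1 = -72
  3*X*Y**2 ↦ 3·3·64·1 = 576
  2*X*Y*Z ↦ 2·3·8·5 = 240
  3*X*Z**2 ↦ 3·3·1·25 = 225
  -Y**3 ↦ -1·1·512·1 = -512
  Y**2*Z ↦ 1·1·64·5 = 320
  -3*Y*Z**2 ↦ -3·1·8·25 = -600
  -3*Z**3 ↦ -3·1·1·125 = -375
Sum: F(3, 8, 5) = (-81) + (-72) + (576) + (240) + (225) + (-512) + (320) + (-600) + (-375) = -279.
Reducing mod 11: -279 ≡ 7 (mod 11).
Since F(a, b, c) ≡ 7 ≠ 0 (mod 11), P does NOT lie on the curve.


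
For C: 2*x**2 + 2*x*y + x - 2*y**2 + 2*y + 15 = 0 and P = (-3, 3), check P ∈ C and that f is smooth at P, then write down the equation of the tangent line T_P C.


Tangent line at P: -5*x - 16*y + 33 = 0.

Step 1: f(-3, 3) = 0, so P lies on C.
Step 2: partial derivatives
  f_x(x, y) = 4*x + 2*y + 1, f_y(x, y) = 2*x - 4*y + 2.
  f_x(P) = -5, f_y(P) = -16 (gradient nonzero, so P is smooth).
Step 3: tangent line at P: -5·(x − -3) + -16·(y − 3) = 0.
Expanding: -5*x - 16*y + 33 = 0.


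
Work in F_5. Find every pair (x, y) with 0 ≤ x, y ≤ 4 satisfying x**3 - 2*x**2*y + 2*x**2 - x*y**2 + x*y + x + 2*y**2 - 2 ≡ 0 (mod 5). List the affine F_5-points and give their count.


Affine F_5-points: {(0, 1), (0, 4), (2, 1), (3, 1), (3, 4)}; count = 5.

For each of the 25 pairs (x, y) ∈ F_5², evaluate f(x, y) mod 5. Record the zeros.
  x = 0: [0↦3, 1↦0, 2↦1, 3↦1, 4↦0]  zeros at y ∈ {1, 4}
  x = 1: [0↦2, 1↦2, 2↦4, 3↦3, 4↦4]  zeros at y ∈ ∅
  x = 2: [0↦1, 1↦0, 2↦4, 3↦3, 4↦2]  zeros at y ∈ {1}
  x = 3: [0↦1, 1↦0, 2↦2, 3↦2, 4↦0]  zeros at y ∈ {1, 4}
  x = 4: [0↦3, 1↦3, 2↦4, 3↦1, 4↦4]  zeros at y ∈ ∅
Collecting zeros: affine points = {(0, 1), (0, 4), (2, 1), (3, 1), (3, 4)}.
Total count |C(F_5)_aff| = 5.


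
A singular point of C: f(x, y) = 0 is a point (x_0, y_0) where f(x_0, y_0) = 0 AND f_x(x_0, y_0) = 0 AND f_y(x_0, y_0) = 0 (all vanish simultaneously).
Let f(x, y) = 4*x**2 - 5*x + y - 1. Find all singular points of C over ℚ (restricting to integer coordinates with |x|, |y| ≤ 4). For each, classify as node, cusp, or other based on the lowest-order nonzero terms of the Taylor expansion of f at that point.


No singular points in the scanned grid; C is smooth there.

Compute partial derivatives:
  f_x = 8*x - 5.
  f_y = 1.
f_y = 1 is a nonzero constant, so f_y never vanishes: no point (x, y) can satisfy f = f_x = f_y = 0. In particular no (x, y) ∈ {−4, ..., 4}² is singular; the curve is smooth.


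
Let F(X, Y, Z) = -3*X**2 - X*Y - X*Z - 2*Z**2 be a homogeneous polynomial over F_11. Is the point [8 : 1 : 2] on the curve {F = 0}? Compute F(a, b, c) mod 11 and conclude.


F(8,1,2) ≡ 7 (mod 11); P is NOT on the curve.

Evaluate F(8, 1, 2) term-by-term (mod 11).
  -3*X**2 ↦ -3·64·1·1 = -192
  -X*Y ↦ -1·8·1·1 = -8
  -X*Z ↦ -1·8·1·2 = -16
  -2*Z**2 ↦ -2·1·1·4 = -8
Sum: F(8, 1, 2) = (-192) + (-8) + (-16) + (-8) = -224.
Reducing mod 11: -224 ≡ 7 (mod 11).
Since F(a, b, c) ≡ 7 ≠ 0 (mod 11), P does NOT lie on the curve.


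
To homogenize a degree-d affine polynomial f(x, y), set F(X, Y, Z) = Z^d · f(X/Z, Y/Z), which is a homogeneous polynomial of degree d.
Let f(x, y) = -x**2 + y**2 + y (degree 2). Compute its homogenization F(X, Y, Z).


F(X, Y, Z) = -X**2 + Y**2 + Y*Z

deg(f) = 2.
Substitute x = X/Z, y = Y/Z into f, then multiply by Z^2.
  monomial -1·x^2·y^0 ↦ -1·X^2·Y^0·Z^0.
  monomial 1·x^0·y^2 ↦ 1·X^0·Y^2·Z^0.
  monomial 1·x^0·y^1 ↦ 1·X^0·Y^1·Z^1.
Collecting: F(X, Y, Z) = -X**2 + Y**2 + Y*Z.


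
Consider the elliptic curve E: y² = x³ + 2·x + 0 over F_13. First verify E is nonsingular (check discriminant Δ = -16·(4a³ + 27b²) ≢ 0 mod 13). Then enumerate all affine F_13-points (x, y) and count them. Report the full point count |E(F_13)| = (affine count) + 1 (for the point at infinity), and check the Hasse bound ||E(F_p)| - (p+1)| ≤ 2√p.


Affine points = {(0, 0), (1, 4), (1, 9), (2, 5), (2, 8), (11, 1), (11, 12), (12, 6), (12, 7)}; affine count = 9; |E(F_13)| = 10.

Discriminant check: Δ ∝ 4a³ + 27b² = 4·2³ + 27·0² = 4·8 + 27·0 ≡ 6 (mod 13). Nonzero ⇒ E is nonsingular.
For each x ∈ F_13, compute rhs = x³ + 2·x + 0 mod 13, then count y ∈ F_13 with y² ≡ rhs.
  x = 0: rhs = 0, matching y values: 0 (1 points).
  x = 1: rhs = 3, matching y values: 4, 9 (2 points).
  x = 2: rhs = 12, matching y values: 5, 8 (2 points).
  x = 3: rhs = 7, matching y values: none (0 points).
  x = 4: rhs = 7, matching y values: none (0 points).
  x = 5: rhs = 5, matching y values: none (0 points).
  x = 6: rhs = 7, matching y values: none (0 points).
  x = 7: rhs = 6, matching y values: none (0 points).
  x = 8: rhs = 8, matching y values: none (0 points).
  x = 9: rhs = 6, matching y values: none (0 points).
  x = 10: rhs = 6, matching y values: none (0 points).
  x = 11: rhs = 1, matching y values: 1, 12 (2 points).
  x = 12: rhs = 10, matching y values: 6, 7 (2 points).
Total affine count: 9.
Full point count |E(F_13)| = 9 + 1 = 10.
Hasse bound: |10 − (13+1)| = |-4| = 4 ≤ 2√13 ≈ 7.2111 ✓.


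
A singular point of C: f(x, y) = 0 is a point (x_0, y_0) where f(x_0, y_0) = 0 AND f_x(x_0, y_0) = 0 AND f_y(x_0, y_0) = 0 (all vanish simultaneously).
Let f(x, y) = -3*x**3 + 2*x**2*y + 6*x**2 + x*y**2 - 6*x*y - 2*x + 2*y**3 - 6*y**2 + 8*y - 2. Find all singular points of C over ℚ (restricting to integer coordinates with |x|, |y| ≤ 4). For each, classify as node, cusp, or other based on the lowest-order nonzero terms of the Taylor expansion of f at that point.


Singular points: {(1, 1)}; classification: node.

Compute partial derivatives:
  f_x = -9*x**2 + 4*x*y + 12*x + y**2 - 6*y - 2.
  f_y = 2*x**2 + 2*x*y - 6*x + 6*y**2 - 12*y + 8.
Scan x_0 ∈ {−4, ..., 4}. For each x_0, f_y(x_0, y) is a polynomial in y; find its integer roots y ∈ {−4, ..., 4}, then test f_x and f at those candidates.
  x = -4: f_y(-4, y) = 6*y**2 - 20*y + 64; no integer root y with |y| ≤ 4.
  x = -3: f_y(-3, y) = 6*y**2 - 18*y + 44; no integer root y with |y| ≤ 4.
  x = -2: f_y(-2, y) = 6*y**2 - 16*y + 28; no integer root y with |y| ≤ 4.
  x = -1: f_y(-1, y) = 6*y**2 - 14*y + 16; no integer root y with |y| ≤ 4.
  x = 0: f_y(0, y) = 6*y**2 - 12*y + 8; no integer root y with |y| ≤ 4.
  x = 1: f_y(1, y) = 6*y**2 - 10*y + 4; vanishes at y ∈ {1}. (1, 1): f_x = 0, f = 0 — SINGULAR.
  x = 2: f_y(2, y) = 6*y**2 - 8*y + 4; no integer root y with |y| ≤ 4.
  x = 3: f_y(3, y) = 6*y**2 - 6*y + 8; no integer root y with |y| ≤ 4.
  x = 4: f_y(4, y) = 6*y**2 - 4*y + 16; no integer root y with |y| ≤ 4.
Only singular point on the grid: (1, 1).
Classify: substitute x = 1 + u, y = 1 + v and expand: f = -3*u**3 + 2*u**2*v - u**2 + u*v**2 + 2*v**3 + v**2.
No constant or linear terms (consistent with a singular point). Quadratic part: -u**2 + v**2. Cubic part: -3*u**3 + 2*u**2*v + u*v**2 + 2*v**3.
The quadratic part v**2 - u**2 = (v − u)(v + u) splits into two distinct linear factors, so there are two distinct tangent lines y − 1 = ±(x − 1) — this is a node (ordinary double point).
Classification: node.


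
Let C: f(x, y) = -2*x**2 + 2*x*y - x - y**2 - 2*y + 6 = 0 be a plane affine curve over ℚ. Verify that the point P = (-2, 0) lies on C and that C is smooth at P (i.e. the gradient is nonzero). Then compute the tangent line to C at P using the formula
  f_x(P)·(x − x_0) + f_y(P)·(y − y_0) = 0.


Tangent line at P: 7*x - 6*y + 14 = 0.

Step 1: f(-2, 0) = 0, so P lies on C.
Step 2: partial derivatives
  f_x(x, y) = -4*x + 2*y - 1, f_y(x, y) = 2*x - 2*y - 2.
  f_x(P) = 7, f_y(P) = -6 (gradient nonzero, so P is smooth).
Step 3: tangent line at P: 7·(x − -2) + -6·(y − 0) = 0.
Expanding: 7*x - 6*y + 14 = 0.


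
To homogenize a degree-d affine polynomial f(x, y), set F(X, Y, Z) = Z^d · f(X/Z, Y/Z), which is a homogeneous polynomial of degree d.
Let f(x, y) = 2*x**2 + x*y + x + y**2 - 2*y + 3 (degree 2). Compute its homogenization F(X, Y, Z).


F(X, Y, Z) = 2*X**2 + X*Y + X*Z + Y**2 - 2*Y*Z + 3*Z**2

deg(f) = 2.
Substitute x = X/Z, y = Y/Z into f, then multiply by Z^2.
  monomial 2·x^2·y^0 ↦ 2·X^2·Y^0·Z^0.
  monomial 1·x^1·y^1 ↦ 1·X^1·Y^1·Z^0.
  monomial 1·x^1·y^0 ↦ 1·X^1·Y^0·Z^1.
  monomial 1·x^0·y^2 ↦ 1·X^0·Y^2·Z^0.
  monomial -2·x^0·y^1 ↦ -2·X^0·Y^1·Z^1.
  monomial 3·x^0·y^0 ↦ 3·X^0·Y^0·Z^2.
Collecting: F(X, Y, Z) = 2*X**2 + X*Y + X*Z + Y**2 - 2*Y*Z + 3*Z**2.


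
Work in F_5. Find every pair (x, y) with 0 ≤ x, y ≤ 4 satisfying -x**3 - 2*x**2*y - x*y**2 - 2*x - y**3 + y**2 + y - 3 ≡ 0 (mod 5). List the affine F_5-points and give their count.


Affine F_5-points: {(0, 2), (2, 0), (3, 4), (4, 0), (4, 1)}; count = 5.

For each of the 25 pairs (x, y) ∈ F_5², evaluate f(x, y) mod 5. Record the zeros.
  x = 0: [0↦2, 1↦3, 2↦0, 3↦2, 4↦3]  zeros at y ∈ {2}
  x = 1: [0↦4, 1↦2, 2↦4, 3↦4, 4↦1]  zeros at y ∈ ∅
  x = 2: [0↦0, 1↦1, 2↦4, 3↦3, 4↦2]  zeros at y ∈ {0}
  x = 3: [0↦4, 1↦4, 2↦4, 3↦3, 4↦0]  zeros at y ∈ {4}
  x = 4: [0↦0, 1↦0, 2↦3, 3↦3, 4↦4]  zeros at y ∈ {0, 1}
Collecting zeros: affine points = {(0, 2), (2, 0), (3, 4), (4, 0), (4, 1)}.
Total count |C(F_5)_aff| = 5.


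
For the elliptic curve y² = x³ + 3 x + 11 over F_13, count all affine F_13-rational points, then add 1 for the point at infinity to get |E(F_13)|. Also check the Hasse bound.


Affine points = {(2, 5), (2, 8), (4, 3), (4, 10), (8, 1), (8, 12), (9, 0), (10, 1), (10, 12), (11, 6), (11, 7)}; affine count = 11; |E(F_13)| = 12.

Discriminant check: Δ ∝ 4a³ + 27b² = 4·3³ + 27·11² = 4·27 + 27·121 ≡ 8 (mod 13). Nonzero ⇒ E is nonsingular.
For each x ∈ F_13, compute rhs = x³ + 3·x + 11 mod 13, then count y ∈ F_13 with y² ≡ rhs.
  x = 0: rhs = 11, matching y values: none (0 points).
  x = 1: rhs = 2, matching y values: none (0 points).
  x = 2: rhs = 12, matching y values: 5, 8 (2 points).
  x = 3: rhs = 8, matching y values: none (0 points).
  x = 4: rhs = 9, matching y values: 3, 10 (2 points).
  x = 5: rhs = 8, matching y values: none (0 points).
  x = 6: rhs = 11, matching y values: none (0 points).
  x = 7: rhs = 11, matching y values: none (0 points).
  x = 8: rhs = 1, matching y values: 1, 12 (2 points).
  x = 9: rhs = 0, matching y values: 0 (1 points).
  x = 10: rhs = 1, matching y values: 1, 12 (2 points).
  x = 11: rhs = 10, matching y values: 6, 7 (2 points).
  x = 12: rhs = 7, matching y values: none (0 points).
Total affine count: 11.
Full point count |E(F_13)| = 11 + 1 = 12.
Hasse bound: |12 − (13+1)| = |-2| = 2 ≤ 2√13 ≈ 7.2111 ✓.


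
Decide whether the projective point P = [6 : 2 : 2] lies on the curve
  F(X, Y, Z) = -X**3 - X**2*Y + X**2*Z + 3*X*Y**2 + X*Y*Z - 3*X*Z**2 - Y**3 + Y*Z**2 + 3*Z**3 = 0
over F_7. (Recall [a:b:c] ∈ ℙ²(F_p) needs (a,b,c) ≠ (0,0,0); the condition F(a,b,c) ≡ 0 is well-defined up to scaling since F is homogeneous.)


F(6,2,2) ≡ 0 (mod 7); P is on the curve.

Evaluate F(6, 2, 2) term-by-term (mod 7).
  -X**3 ↦ -1·216·1·1 = -216
  -X**2*Y ↦ -1·36·2·1 = -72
  X**2*Z ↦ 1·36·1·2 = 72
  3*X*Y**2 ↦ 3·6·4·1 = 72
  X*Y*Z ↦ 1·6·2·2 = 24
  -3*X*Z**2 ↦ -3·6·1·4 = -72
  -Y**3 ↦ -1·1·8·1 = -8
  Y*Z**2 ↦ 1·1·2·4 = 8
  3*Z**3 ↦ 3·1·1·8 = 24
Sum: F(6, 2, 2) = (-216) + (-72) + (72) + (72) + (24) + (-72) + (-8) + (8) + (24) = -168.
Reducing mod 7: -168 ≡ 0 (mod 7).
Since F(a, b, c) ≡ 0 (mod 7), P lies on the curve.


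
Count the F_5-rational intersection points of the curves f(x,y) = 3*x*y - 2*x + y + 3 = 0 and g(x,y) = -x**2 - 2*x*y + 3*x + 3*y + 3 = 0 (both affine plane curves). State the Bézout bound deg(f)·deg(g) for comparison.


Common zeros: ∅; count = 0; Bézout bound = 4.

deg(f) = 2, deg(g) = 2, so Bézout bound = 4.
Scan x ∈ F_5. For each x, list the y ∈ F_5 with f(x, y) ≡ 0 and those with g(x, y) ≡ 0 (mod 5); the common zeros in that column are the intersection.
  x = 0: f ≡ 0 at y ∈ {2}; g ≡ 0 at y ∈ {4}; common: ∅.
  x = 1: f ≡ 0 at y ∈ {1}; g ≡ 0 at y ∈ {0}; common: ∅.
  x = 2: f ≡ 0 at y ∈ {3}; g ≡ 0 at y ∈ {0}; common: ∅.
  x = 3: f ≡ 0 at y ∈ ∅; g ≡ 0 at y ∈ {1}; common: ∅.
  x = 4: f ≡ 0 at y ∈ {0}; g ≡ 0 at y ∈ ∅; common: ∅.
Collecting: common zeros = ∅, so the count is 0.
Comparison with the Bézout bound: 0 ≤ 4 = deg(f)·deg(g), as expected for curves with no common component (the affine F_5-count falls short of the bound because intersections may lie at infinity, over extension fields, or carry multiplicity).


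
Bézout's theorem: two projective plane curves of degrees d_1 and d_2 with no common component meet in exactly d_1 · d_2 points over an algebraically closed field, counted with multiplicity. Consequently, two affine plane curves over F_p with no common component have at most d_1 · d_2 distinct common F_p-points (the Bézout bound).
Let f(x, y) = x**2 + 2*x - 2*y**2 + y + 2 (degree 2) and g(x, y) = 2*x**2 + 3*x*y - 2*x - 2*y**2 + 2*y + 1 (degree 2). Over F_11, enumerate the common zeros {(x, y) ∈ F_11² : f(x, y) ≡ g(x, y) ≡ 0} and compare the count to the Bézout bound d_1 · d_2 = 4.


Common zeros: ∅; count = 0; Bézout bound = 4.

deg(f) = 2, deg(g) = 2, so Bézout bound = 4.
Scan x ∈ F_11. For each x, list the y ∈ F_11 with f(x, y) ≡ 0 and those with g(x, y) ≡ 0 (mod 11); the common zeros in that column are the intersection.
  x = 0: f ≡ 0 at y ∈ ∅; g ≡ 0 at y ∈ {3, 9}; common: ∅.
  x = 1: f ≡ 0 at y ∈ ∅; g ≡ 0 at y ∈ {4}; common: ∅.
  x = 2: f ≡ 0 at y ∈ {8, 9}; g ≡ 0 at y ∈ {1, 3}; common: ∅.
  x = 3: f ≡ 0 at y ∈ {2, 4}; g ≡ 0 at y ∈ {1, 10}; common: ∅.
  x = 4: f ≡ 0 at y ∈ {3}; g ≡ 0 at y ∈ {9}; common: ∅.
  x = 5: f ≡ 0 at y ∈ {3}; g ≡ 0 at y ∈ {4, 10}; common: ∅.
  x = 6: f ≡ 0 at y ∈ {2, 4}; g ≡ 0 at y ∈ ∅; common: ∅.
  x = 7: f ≡ 0 at y ∈ {8, 9}; g ≡ 0 at y ∈ ∅; common: ∅.
  x = 8: f ≡ 0 at y ∈ ∅; g ≡ 0 at y ∈ ∅; common: ∅.
  x = 9: f ≡ 0 at y ∈ ∅; g ≡ 0 at y ∈ ∅; common: ∅.
  x = 10: f ≡ 0 at y ∈ {1, 5}; g ≡ 0 at y ∈ ∅; common: ∅.
Collecting: common zeros = ∅, so the count is 0.
Comparison with the Bézout bound: 0 ≤ 4 = deg(f)·deg(g), as expected for curves with no common component (the affine F_11-count falls short of the bound because intersections may lie at infinity, over extension fields, or carry multiplicity).


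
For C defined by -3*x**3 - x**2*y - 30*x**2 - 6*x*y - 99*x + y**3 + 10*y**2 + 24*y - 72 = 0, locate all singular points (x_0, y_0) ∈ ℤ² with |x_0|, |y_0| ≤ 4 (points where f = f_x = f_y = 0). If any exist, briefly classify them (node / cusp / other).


Singular points: {(-3, -3)}; classification: cusp.

Compute partial derivatives:
  f_x = -9*x**2 - 2*x*y - 60*x - 6*y - 99.
  f_y = -x**2 - 6*x + 3*y**2 + 20*y + 24.
Scan x_0 ∈ {−4, ..., 4}. For each x_0, f_y(x_0, y) is a polynomial in y; find its integer roots y ∈ {−4, ..., 4}, then test f_x and f at those candidates.
  x = -4: f_y(-4, y) = 3*y**2 + 20*y + 32; vanishes at y ∈ {-4}. (-4, -4): f_x = -11 ≠ 0.
  x = -3: f_y(-3, y) = 3*y**2 + 20*y + 33; vanishes at y ∈ {-3}. (-3, -3): f_x = 0, f = 0 — SINGULAR.
  x = -2: f_y(-2, y) = 3*y**2 + 20*y + 32; vanishes at y ∈ {-4}. (-2, -4): f_x = -7 ≠ 0.
  x = -1: f_y(-1, y) = 3*y**2 + 20*y + 29; no integer root y with |y| ≤ 4.
  x = 0: f_y(0, y) = 3*y**2 + 20*y + 24; no integer root y with |y| ≤ 4.
  x = 1: f_y(1, y) = 3*y**2 + 20*y + 17; vanishes at y ∈ {-1}. (1, -1): f_x = -160 ≠ 0.
  x = 2: f_y(2, y) = 3*y**2 + 20*y + 8; no integer root y with |y| ≤ 4.
  x = 3: f_y(3, y) = 3*y**2 + 20*y - 3; no integer root y with |y| ≤ 4.
  x = 4: f_y(4, y) = 3*y**2 + 20*y - 16; no integer root y with |y| ≤ 4.
Only singular point on the grid: (-3, -3).
Classify: substitute x = -3 + u, y = -3 + v and expand: f = -3*u**3 - u**2*v + v**3 + v**2.
No constant or linear terms (consistent with a singular point). Quadratic part: v**2. Cubic part: -3*u**3 - u**2*v + v**3.
The quadratic part v**2 is a perfect square, so there is a single (double) tangent line v = 0, i.e. y = -3. Restricting the cubic part to that line (v = 0) leaves -3*u**3 ≠ 0, so f is not divisible by v and the branch is v² ≈ 3*u**3 to lowest order — this is a cusp.
Classification: cusp.


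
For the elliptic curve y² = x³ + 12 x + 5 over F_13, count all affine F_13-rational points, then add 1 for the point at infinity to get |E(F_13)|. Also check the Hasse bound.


Affine points = {(3, 4), (3, 9), (4, 0), (7, 4), (7, 9), (9, 6), (9, 7), (11, 5), (11, 8)}; affine count = 9; |E(F_13)| = 10.

Discriminant check: Δ ∝ 4a³ + 27b² = 4·12³ + 27·5² = 4·1728 + 27·25 ≡ 8 (mod 13). Nonzero ⇒ E is nonsingular.
For each x ∈ F_13, compute rhs = x³ + 12·x + 5 mod 13, then count y ∈ F_13 with y² ≡ rhs.
  x = 0: rhs = 5, matching y values: none (0 points).
  x = 1: rhs = 5, matching y values: none (0 points).
  x = 2: rhs = 11, matching y values: none (0 points).
  x = 3: rhs = 3, matching y values: 4, 9 (2 points).
  x = 4: rhs = 0, matching y values: 0 (1 points).
  x = 5: rhs = 8, matching y values: none (0 points).
  x = 6: rhs = 7, matching y values: none (0 points).
  x = 7: rhs = 3, matching y values: 4, 9 (2 points).
  x = 8: rhs = 2, matching y values: none (0 points).
  x = 9: rhs = 10, matching y values: 6, 7 (2 points).
  x = 10: rhs = 7, matching y values: none (0 points).
  x = 11: rhs = 12, matching y values: 5, 8 (2 points).
  x = 12: rhs = 5, matching y values: none (0 points).
Total affine count: 9.
Full point count |E(F_13)| = 9 + 1 = 10.
Hasse bound: |10 − (13+1)| = |-4| = 4 ≤ 2√13 ≈ 7.2111 ✓.


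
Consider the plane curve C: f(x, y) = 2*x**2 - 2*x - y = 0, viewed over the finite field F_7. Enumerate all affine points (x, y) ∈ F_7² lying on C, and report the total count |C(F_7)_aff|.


Affine F_7-points: {(0, 0), (1, 0), (2, 4), (3, 5), (4, 3), (5, 5), (6, 4)}; count = 7.

For each of the 49 pairs (x, y) ∈ F_7², evaluate f(x, y) mod 7. Record the zeros.
  x = 0: [0↦0, 1↦6, 2↦5, 3↦4, 4↦3, 5↦2, 6↦1]  zeros at y ∈ {0}
  x = 1: [0↦0, 1↦6, 2↦5, 3↦4, 4↦3, 5↦2, 6↦1]  zeros at y ∈ {0}
  x = 2: [0↦4, 1↦3, 2↦2, 3↦1, 4↦0, 5↦6, 6↦5]  zeros at y ∈ {4}
  x = 3: [0↦5, 1↦4, 2↦3, 3↦2, 4↦1, 5↦0, 6↦6]  zeros at y ∈ {5}
  x = 4: [0↦3, 1↦2, 2↦1, 3↦0, 4↦6, 5↦5, 6↦4]  zeros at y ∈ {3}
  x = 5: [0↦5, 1↦4, 2↦3, 3↦2, 4↦1, 5↦0, 6↦6]  zeros at y ∈ {5}
  x = 6: [0↦4, 1↦3, 2↦2, 3↦1, 4↦0, 5↦6, 6↦5]  zeros at y ∈ {4}
Collecting zeros: affine points = {(0, 0), (1, 0), (2, 4), (3, 5), (4, 3), (5, 5), (6, 4)}.
Total count |C(F_7)_aff| = 7.


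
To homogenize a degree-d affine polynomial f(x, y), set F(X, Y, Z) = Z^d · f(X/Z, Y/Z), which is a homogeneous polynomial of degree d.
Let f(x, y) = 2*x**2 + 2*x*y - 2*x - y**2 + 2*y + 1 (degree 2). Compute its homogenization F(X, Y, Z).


F(X, Y, Z) = 2*X**2 + 2*X*Y - 2*X*Z - Y**2 + 2*Y*Z + Z**2

deg(f) = 2.
Substitute x = X/Z, y = Y/Z into f, then multiply by Z^2.
  monomial 2·x^2·y^0 ↦ 2·X^2·Y^0·Z^0.
  monomial 2·x^1·y^1 ↦ 2·X^1·Y^1·Z^0.
  monomial -2·x^1·y^0 ↦ -2·X^1·Y^0·Z^1.
  monomial -1·x^0·y^2 ↦ -1·X^0·Y^2·Z^0.
  monomial 2·x^0·y^1 ↦ 2·X^0·Y^1·Z^1.
  monomial 1·x^0·y^0 ↦ 1·X^0·Y^0·Z^2.
Collecting: F(X, Y, Z) = 2*X**2 + 2*X*Y - 2*X*Z - Y**2 + 2*Y*Z + Z**2.


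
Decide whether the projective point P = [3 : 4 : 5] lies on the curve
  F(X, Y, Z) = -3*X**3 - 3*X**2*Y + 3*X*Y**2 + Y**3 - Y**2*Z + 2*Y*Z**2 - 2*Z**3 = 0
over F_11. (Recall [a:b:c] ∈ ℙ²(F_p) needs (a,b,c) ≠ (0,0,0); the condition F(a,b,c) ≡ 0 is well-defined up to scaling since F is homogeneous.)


F(3,4,5) ≡ 10 (mod 11); P is NOT on the curve.

Evaluate F(3, 4, 5) term-by-term (mod 11).
  -3*X**3 ↦ -3·27·1·1 = -81
  -3*X**2*Y ↦ -3·9·4·1 = -108
  3*X*Y**2 ↦ 3·3·16·1 = 144
  Y**3 ↦ 1·1·64·1 = 64
  -Y**2*Z ↦ -1·1·16·5 = -80
  2*Y*Z**2 ↦ 2·1·4·25 = 200
  -2*Z**3 ↦ -2·1·1·125 = -250
Sum: F(3, 4, 5) = (-81) + (-108) + (144) + (64) + (-80) + (200) + (-250) = -111.
Reducing mod 11: -111 ≡ 10 (mod 11).
Since F(a, b, c) ≡ 10 ≠ 0 (mod 11), P does NOT lie on the curve.


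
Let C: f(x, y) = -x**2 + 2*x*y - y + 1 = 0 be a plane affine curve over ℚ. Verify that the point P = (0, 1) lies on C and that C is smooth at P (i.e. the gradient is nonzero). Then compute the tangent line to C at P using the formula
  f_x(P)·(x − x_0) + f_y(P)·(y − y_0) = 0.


Tangent line at P: 2*x - y + 1 = 0.

Step 1: f(0, 1) = 0, so P lies on C.
Step 2: partial derivatives
  f_x(x, y) = -2*x + 2*y, f_y(x, y) = 2*x - 1.
  f_x(P) = 2, f_y(P) = -1 (gradient nonzero, so P is smooth).
Step 3: tangent line at P: 2·(x − 0) + -1·(y − 1) = 0.
Expanding: 2*x - y + 1 = 0.


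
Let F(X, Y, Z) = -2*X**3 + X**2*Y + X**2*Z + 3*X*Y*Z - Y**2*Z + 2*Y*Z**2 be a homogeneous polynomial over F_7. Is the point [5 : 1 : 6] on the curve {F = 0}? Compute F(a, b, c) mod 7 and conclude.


F(5,1,6) ≡ 4 (mod 7); P is NOT on the curve.

Evaluate F(5, 1, 6) term-by-term (mod 7).
  -2*X**3 ↦ -2·125·1·1 = -250
  X**2*Y ↦ 1·25·1·1 = 25
  X**2*Z ↦ 1·25·1·6 = 150
  3*X*Y*Z ↦ 3·5·1·6 = 90
  -Y**2*Z ↦ -1·1·1·6 = -6
  2*Y*Z**2 ↦ 2·1·1·36 = 72
Sum: F(5, 1, 6) = (-250) + (25) + (150) + (90) + (-6) + (72) = 81.
Reducing mod 7: 81 ≡ 4 (mod 7).
Since F(a, b, c) ≡ 4 ≠ 0 (mod 7), P does NOT lie on the curve.


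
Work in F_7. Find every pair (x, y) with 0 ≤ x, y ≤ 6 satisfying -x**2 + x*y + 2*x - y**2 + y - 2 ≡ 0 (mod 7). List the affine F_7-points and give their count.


Affine F_7-points: {(0, 4), (1, 1), (2, 1), (2, 2), (6, 3), (6, 4)}; count = 6.

For each of the 49 pairs (x, y) ∈ F_7², evaluate f(x, y) mod 7. Record the zeros.
  x = 0: [0↦5, 1↦5, 2↦3, 3↦6, 4↦0, 5↦6, 6↦3]  zeros at y ∈ {4}
  x = 1: [0↦6, 1↦0, 2↦6, 3↦3, 4↦5, 5↦5, 6↦3]  zeros at y ∈ {1}
  x = 2: [0↦5, 1↦0, 2↦0, 3↦5, 4↦1, 5↦2, 6↦1]  zeros at y ∈ {1, 2}
  x = 3: [0↦2, 1↦5, 2↦6, 3↦5, 4↦2, 5↦4, 6↦4]  zeros at y ∈ ∅
  x = 4: [0↦4, 1↦1, 2↦3, 3↦3, 4↦1, 5↦4, 6↦5]  zeros at y ∈ ∅
  x = 5: [0↦4, 1↦2, 2↦5, 3↦6, 4↦5, 5↦2, 6↦4]  zeros at y ∈ ∅
  x = 6: [0↦2, 1↦1, 2↦5, 3↦0, 4↦0, 5↦5, 6↦1]  zeros at y ∈ {3, 4}
Collecting zeros: affine points = {(0, 4), (1, 1), (2, 1), (2, 2), (6, 3), (6, 4)}.
Total count |C(F_7)_aff| = 6.


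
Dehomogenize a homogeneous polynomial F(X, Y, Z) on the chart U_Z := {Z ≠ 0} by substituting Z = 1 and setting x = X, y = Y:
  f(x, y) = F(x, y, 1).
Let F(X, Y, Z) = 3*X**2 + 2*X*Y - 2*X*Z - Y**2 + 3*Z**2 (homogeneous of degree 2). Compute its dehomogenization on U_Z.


f(x, y) = 3*x**2 + 2*x*y - 2*x - y**2 + 3

On U_Z we set Z = 1. Each monomial c·X^i·Y^j·Z^k in F becomes c·x^i·y^j·1^k = c·x^i·y^j.
Substituting Z = 1: F(X, Y, 1) = 3*x**2 + 2*x*y - 2*x - y**2 + 3.
Note: deg(f) ≤ deg(F) = 2; strict inequality happens when F is divisible by Z (lost terms).


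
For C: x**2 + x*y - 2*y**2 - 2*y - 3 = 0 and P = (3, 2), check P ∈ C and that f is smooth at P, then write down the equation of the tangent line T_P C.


Tangent line at P: 8*x - 7*y - 10 = 0.

Step 1: f(3, 2) = 0, so P lies on C.
Step 2: partial derivatives
  f_x(x, y) = 2*x + y, f_y(x, y) = x - 4*y - 2.
  f_x(P) = 8, f_y(P) = -7 (gradient nonzero, so P is smooth).
Step 3: tangent line at P: 8·(x − 3) + -7·(y − 2) = 0.
Expanding: 8*x - 7*y - 10 = 0.


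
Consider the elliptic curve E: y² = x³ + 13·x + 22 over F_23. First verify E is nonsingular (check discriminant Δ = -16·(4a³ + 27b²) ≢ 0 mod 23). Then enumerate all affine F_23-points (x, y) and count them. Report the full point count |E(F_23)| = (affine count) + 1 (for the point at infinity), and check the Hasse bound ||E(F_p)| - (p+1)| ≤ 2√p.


Affine points = {(1, 6), (1, 17), (4, 0), (10, 5), (10, 18), (11, 1), (11, 22), (14, 2), (14, 21), (15, 2), (15, 21), (16, 5), (16, 18), (17, 2), (17, 21), (18, 4), (18, 19), (20, 5), (20, 18), (22, 10), (22, 13)}; affine count = 21; |E(F_23)| = 22.

Discriminant check: Δ ∝ 4a³ + 27b² = 4·13³ + 27·22² = 4·2197 + 27·484 ≡ 6 (mod 23). Nonzero ⇒ E is nonsingular.
For each x ∈ F_23, compute rhs = x³ + 13·x + 22 mod 23, then count y ∈ F_23 with y² ≡ rhs.
  x = 0: rhs = 22, matching y values: none (0 points).
  x = 1: rhs = 13, matching y values: 6, 17 (2 points).
  x = 2: rhs = 10, matching y values: none (0 points).
  x = 3: rhs = 19, matching y values: none (0 points).
  x = 4: rhs = 0, matching y values: 0 (1 points).
  x = 5: rhs = 5, matching y values: none (0 points).
  x = 6: rhs = 17, matching y values: none (0 points).
  x = 7: rhs = 19, matching y values: none (0 points).
  x = 8: rhs = 17, matching y values: none (0 points).
  x = 9: rhs = 17, matching y values: none (0 points).
  x = 10: rhs = 2, matching y values: 5, 18 (2 points).
  x = 11: rhs = 1, matching y values: 1, 22 (2 points).
  x = 12: rhs = 20, matching y values: none (0 points).
  x = 13: rhs = 19, matching y values: none (0 points).
  x = 14: rhs = 4, matching y values: 2, 21 (2 points).
  x = 15: rhs = 4, matching y values: 2, 21 (2 points).
  x = 16: rhs = 2, matching y values: 5, 18 (2 points).
  x = 17: rhs = 4, matching y values: 2, 21 (2 points).
  x = 18: rhs = 16, matching y values: 4, 19 (2 points).
  x = 19: rhs = 21, matching y values: none (0 points).
  x = 20: rhs = 2, matching y values: 5, 18 (2 points).
  x = 21: rhs = 11, matching y values: none (0 points).
  x = 22: rhs = 8, matching y values: 10, 13 (2 points).
Total affine count: 21.
Full point count |E(F_23)| = 21 + 1 = 22.
Hasse bound: |22 − (23+1)| = |-2| = 2 ≤ 2√23 ≈ 9.5917 ✓.


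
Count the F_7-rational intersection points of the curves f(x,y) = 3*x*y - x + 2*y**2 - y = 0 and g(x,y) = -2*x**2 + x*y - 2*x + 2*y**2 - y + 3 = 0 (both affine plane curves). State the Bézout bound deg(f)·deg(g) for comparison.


Common zeros: {(6, 6)}; count = 1; Bézout bound = 4.

deg(f) = 2, deg(g) = 2, so Bézout bound = 4.
Scan x ∈ F_7. For each x, list the y ∈ F_7 with f(x, y) ≡ 0 and those with g(x, y) ≡ 0 (mod 7); the common zeros in that column are the intersection.
  x = 0: f ≡ 0 at y ∈ {0, 4}; g ≡ 0 at y ∈ ∅; common: ∅.
  x = 1: f ≡ 0 at y ∈ ∅; g ≡ 0 at y ∈ {2, 5}; common: ∅.
  x = 2: f ≡ 0 at y ∈ ∅; g ≡ 0 at y ∈ ∅; common: ∅.
  x = 3: f ≡ 0 at y ∈ {1, 2}; g ≡ 0 at y ∈ {0, 6}; common: ∅.
  x = 4: f ≡ 0 at y ∈ ∅; g ≡ 0 at y ∈ {4, 5}; common: ∅.
  x = 5: f ≡ 0 at y ∈ ∅; g ≡ 0 at y ∈ ∅; common: ∅.
  x = 6: f ≡ 0 at y ∈ {3, 6}; g ≡ 0 at y ∈ {2, 6}; common: {6}.
Collecting: common zeros = {(6, 6)}, so the count is 1.
Comparison with the Bézout bound: 1 ≤ 4 = deg(f)·deg(g), as expected for curves with no common component (the affine F_7-count falls short of the bound because intersections may lie at infinity, over extension fields, or carry multiplicity).


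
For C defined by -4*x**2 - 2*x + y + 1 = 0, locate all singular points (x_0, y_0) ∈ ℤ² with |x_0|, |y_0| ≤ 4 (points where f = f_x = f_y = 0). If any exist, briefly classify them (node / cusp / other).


No singular points in the scanned grid; C is smooth there.

Compute partial derivatives:
  f_x = -8*x - 2.
  f_y = 1.
f_y = 1 is a nonzero constant, so f_y never vanishes: no point (x, y) can satisfy f = f_x = f_y = 0. In particular no (x, y) ∈ {−4, ..., 4}² is singular; the curve is smooth.


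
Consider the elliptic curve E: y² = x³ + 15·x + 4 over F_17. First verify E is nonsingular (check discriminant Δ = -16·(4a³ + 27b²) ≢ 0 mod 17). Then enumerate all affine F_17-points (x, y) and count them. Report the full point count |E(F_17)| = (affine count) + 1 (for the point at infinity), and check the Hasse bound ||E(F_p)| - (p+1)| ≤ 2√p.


Affine points = {(0, 2), (0, 15), (2, 5), (2, 12), (3, 5), (3, 12), (4, 3), (4, 14), (5, 0), (6, 2), (6, 15), (9, 1), (9, 16), (10, 7), (10, 10), (11, 2), (11, 15), (12, 5), (12, 12), (13, 4), (13, 13), (14, 0), (15, 0)}; affine count = 23; |E(F_17)| = 24.

Discriminant check: Δ ∝ 4a³ + 27b² = 4·15³ + 27·4² = 4·3375 + 27·16 ≡ 9 (mod 17). Nonzero ⇒ E is nonsingular.
For each x ∈ F_17, compute rhs = x³ + 15·x + 4 mod 17, then count y ∈ F_17 with y² ≡ rhs.
  x = 0: rhs = 4, matching y values: 2, 15 (2 points).
  x = 1: rhs = 3, matching y values: none (0 points).
  x = 2: rhs = 8, matching y values: 5, 12 (2 points).
  x = 3: rhs = 8, matching y values: 5, 12 (2 points).
  x = 4: rhs = 9, matching y values: 3, 14 (2 points).
  x = 5: rhs = 0, matching y values: 0 (1 points).
  x = 6: rhs = 4, matching y values: 2, 15 (2 points).
  x = 7: rhs = 10, matching y values: none (0 points).
  x = 8: rhs = 7, matching y values: none (0 points).
  x = 9: rhs = 1, matching y values: 1, 16 (2 points).
  x = 10: rhs = 15, matching y values: 7, 10 (2 points).
  x = 11: rhs = 4, matching y values: 2, 15 (2 points).
  x = 12: rhs = 8, matching y values: 5, 12 (2 points).
  x = 13: rhs = 16, matching y values: 4, 13 (2 points).
  x = 14: rhs = 0, matching y values: 0 (1 points).
  x = 15: rhs = 0, matching y values: 0 (1 points).
  x = 16: rhs = 5, matching y values: none (0 points).
Total affine count: 23.
Full point count |E(F_17)| = 23 + 1 = 24.
Hasse bound: |24 − (17+1)| = |6| = 6 ≤ 2√17 ≈ 8.2462 ✓.


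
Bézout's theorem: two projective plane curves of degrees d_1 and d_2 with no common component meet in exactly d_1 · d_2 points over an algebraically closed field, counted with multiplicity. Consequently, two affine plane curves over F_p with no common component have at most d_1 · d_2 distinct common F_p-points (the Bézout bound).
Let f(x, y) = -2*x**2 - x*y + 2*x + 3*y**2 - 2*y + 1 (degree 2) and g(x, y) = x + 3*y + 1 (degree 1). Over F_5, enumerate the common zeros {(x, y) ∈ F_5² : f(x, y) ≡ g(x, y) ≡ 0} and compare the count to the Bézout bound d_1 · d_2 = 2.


Common zeros: ∅; count = 0; Bézout bound = 2.

deg(f) = 2, deg(g) = 1, so Bézout bound = 2.
Scan x ∈ F_5. For each x, list the y ∈ F_5 with f(x, y) ≡ 0 and those with g(x, y) ≡ 0 (mod 5); the common zeros in that column are the intersection.
  x = 0: f ≡ 0 at y ∈ ∅; g ≡ 0 at y ∈ {3}; common: ∅.
  x = 1: f ≡ 0 at y ∈ ∅; g ≡ 0 at y ∈ {1}; common: ∅.
  x = 2: f ≡ 0 at y ∈ ∅; g ≡ 0 at y ∈ {4}; common: ∅.
  x = 3: f ≡ 0 at y ∈ ∅; g ≡ 0 at y ∈ {2}; common: ∅.
  x = 4: f ≡ 0 at y ∈ ∅; g ≡ 0 at y ∈ {0}; common: ∅.
Collecting: common zeros = ∅, so the count is 0.
Comparison with the Bézout bound: 0 ≤ 2 = deg(f)·deg(g), as expected for curves with no common component (the affine F_5-count falls short of the bound because intersections may lie at infinity, over extension fields, or carry multiplicity).


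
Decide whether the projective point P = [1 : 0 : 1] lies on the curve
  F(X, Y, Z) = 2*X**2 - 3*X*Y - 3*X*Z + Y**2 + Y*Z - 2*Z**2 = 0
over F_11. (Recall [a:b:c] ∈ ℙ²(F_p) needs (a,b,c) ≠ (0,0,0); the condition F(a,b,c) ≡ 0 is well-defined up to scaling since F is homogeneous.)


F(1,0,1) ≡ 8 (mod 11); P is NOT on the curve.

Evaluate F(1, 0, 1) term-by-term (mod 11).
  2*X**2 ↦ 2·1·1·1 = 2
  -3*X*Y ↦ -3·1·0·1 = 0
  -3*X*Z ↦ -3·1·1·1 = -3
  Y**2 ↦ 1·1·0·1 = 0
  Y*Z ↦ 1·1·0·1 = 0
  -2*Z**2 ↦ -2·1·1·1 = -2
Sum: F(1, 0, 1) = (2) + (0) + (-3) + (0) + (0) + (-2) = -3.
Reducing mod 11: -3 ≡ 8 (mod 11).
Since F(a, b, c) ≡ 8 ≠ 0 (mod 11), P does NOT lie on the curve.


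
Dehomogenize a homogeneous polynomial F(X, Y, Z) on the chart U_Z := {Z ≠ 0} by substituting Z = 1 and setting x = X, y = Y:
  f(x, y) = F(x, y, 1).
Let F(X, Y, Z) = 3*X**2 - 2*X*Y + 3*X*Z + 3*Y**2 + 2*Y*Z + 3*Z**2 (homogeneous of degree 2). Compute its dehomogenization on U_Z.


f(x, y) = 3*x**2 - 2*x*y + 3*x + 3*y**2 + 2*y + 3

On U_Z we set Z = 1. Each monomial c·X^i·Y^j·Z^k in F becomes c·x^i·y^j·1^k = c·x^i·y^j.
Substituting Z = 1: F(X, Y, 1) = 3*x**2 - 2*x*y + 3*x + 3*y**2 + 2*y + 3.
Note: deg(f) ≤ deg(F) = 2; strict inequality happens when F is divisible by Z (lost terms).


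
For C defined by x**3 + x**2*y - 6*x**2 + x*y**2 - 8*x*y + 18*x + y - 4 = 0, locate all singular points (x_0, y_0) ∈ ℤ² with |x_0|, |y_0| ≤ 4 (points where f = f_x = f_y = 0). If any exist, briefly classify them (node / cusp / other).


Singular points: {(1, 3)}; classification: cusp.

Compute partial derivatives:
  f_x = 3*x**2 + 2*x*y - 12*x + y**2 - 8*y + 18.
  f_y = x**2 + 2*x*y - 8*x + 1.
Scan x_0 ∈ {−4, ..., 4}. For each x_0, f_y(x_0, y) is a polynomial in y; find its integer roots y ∈ {−4, ..., 4}, then test f_x and f at those candidates.
  x = -4: f_y(-4, y) = 49 - 8*y; no integer root y with |y| ≤ 4.
  x = -3: f_y(-3, y) = 34 - 6*y; no integer root y with |y| ≤ 4.
  x = -2: f_y(-2, y) = 21 - 4*y; no integer root y with |y| ≤ 4.
  x = -1: f_y(-1, y) = 10 - 2*y; no integer root y with |y| ≤ 4.
  x = 0: f_y(0, y) = 1; no integer root y with |y| ≤ 4.
  x = 1: f_y(1, y) = 2*y - 6; vanishes at y ∈ {3}. (1, 3): f_x = 0, f = 0 — SINGULAR.
  x = 2: f_y(2, y) = 4*y - 11; no integer root y with |y| ≤ 4.
  x = 3: f_y(3, y) = 6*y - 14; no integer root y with |y| ≤ 4.
  x = 4: f_y(4, y) = 8*y - 15; no integer root y with |y| ≤ 4.
Only singular point on the grid: (1, 3).
Classify: substitute x = 1 + u, y = 3 + v and expand: f = u**3 + u**2*v + u*v**2 + v**2.
No constant or linear terms (consistent with a singular point). Quadratic part: v**2. Cubic part: u**3 + u**2*v + u*v**2.
The quadratic part v**2 is a perfect square, so there is a single (double) tangent line v = 0, i.e. y = 3. Restricting the cubic part to that line (v = 0) leaves u**3 ≠ 0, so f is not divisible by v and the branch is v² ≈ -u**3 to lowest order — this is a cusp.
Classification: cusp.


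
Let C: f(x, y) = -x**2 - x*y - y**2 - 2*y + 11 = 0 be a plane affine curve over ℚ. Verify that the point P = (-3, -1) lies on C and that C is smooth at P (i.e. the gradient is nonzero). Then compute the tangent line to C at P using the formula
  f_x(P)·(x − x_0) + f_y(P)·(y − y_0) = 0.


Tangent line at P: 7*x + 3*y + 24 = 0.

Step 1: f(-3, -1) = 0, so P lies on C.
Step 2: partial derivatives
  f_x(x, y) = -2*x - y, f_y(x, y) = -x - 2*y - 2.
  f_x(P) = 7, f_y(P) = 3 (gradient nonzero, so P is smooth).
Step 3: tangent line at P: 7·(x − -3) + 3·(y − -1) = 0.
Expanding: 7*x + 3*y + 24 = 0.


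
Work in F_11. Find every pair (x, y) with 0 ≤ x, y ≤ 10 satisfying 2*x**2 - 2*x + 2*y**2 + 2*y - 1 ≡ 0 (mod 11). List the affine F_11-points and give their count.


Affine F_11-points: {(0, 2), (0, 8), (1, 2), (1, 8), (3, 0), (3, 10), (5, 5), (6, 4), (6, 6), (7, 5), (9, 0), (9, 10)}; count = 12.

For each of the 121 pairs (x, y) ∈ F_11², evaluate f(x, y) mod 11. Record the zeros.
  x = 0: [0↦10, 1↦3, 2↦0, 3↦1, 4↦6, 5↦4, 6↦6, 7↦1, 8↦0, 9↦3, 10↦10]  zeros at y ∈ {2, 8}
  x = 1: [0↦10, 1↦3, 2↦0, 3↦1, 4↦6, 5↦4, 6↦6, 7↦1, 8↦0, 9↦3, 10↦10]  zeros at y ∈ {2, 8}
  x = 2: [0↦3, 1↦7, 2↦4, 3↦5, 4↦10, 5↦8, 6↦10, 7↦5, 8↦4, 9↦7, 10↦3]  zeros at y ∈ ∅
  x = 3: [0↦0, 1↦4, 2↦1, 3↦2, 4↦7, 5↦5, 6↦7, 7↦2, 8↦1, 9↦4, 10↦0]  zeros at y ∈ {0, 10}
  x = 4: [0↦1, 1↦5, 2↦2, 3↦3, 4↦8, 5↦6, 6↦8, 7↦3, 8↦2, 9↦5, 10↦1]  zeros at y ∈ ∅
  x = 5: [0↦6, 1↦10, 2↦7, 3↦8, 4↦2, 5↦0, 6↦2, 7↦8, 8↦7, 9↦10, 10↦6]  zeros at y ∈ {5}
  x = 6: [0↦4, 1↦8, 2↦5, 3↦6, 4↦0, 5↦9, 6↦0, 7↦6, 8↦5, 9↦8, 10↦4]  zeros at y ∈ {4, 6}
  x = 7: [0↦6, 1↦10, 2↦7, 3↦8, 4↦2, 5↦0, 6↦2, 7↦8, 8↦7, 9↦10, 10↦6]  zeros at y ∈ {5}
  x = 8: [0↦1, 1↦5, 2↦2, 3↦3, 4↦8, 5↦6, 6↦8, 7↦3, 8↦2, 9↦5, 10↦1]  zeros at y ∈ ∅
  x = 9: [0↦0, 1↦4, 2↦1, 3↦2, 4↦7, 5↦5, 6↦7, 7↦2, 8↦1, 9↦4, 10↦0]  zeros at y ∈ {0, 10}
  x = 10: [0↦3, 1↦7, 2↦4, 3↦5, 4↦10, 5↦8, 6↦10, 7↦5, 8↦4, 9↦7, 10↦3]  zeros at y ∈ ∅
Collecting zeros: affine points = {(0, 2), (0, 8), (1, 2), (1, 8), (3, 0), (3, 10), (5, 5), (6, 4), (6, 6), (7, 5), (9, 0), (9, 10)}.
Total count |C(F_11)_aff| = 12.


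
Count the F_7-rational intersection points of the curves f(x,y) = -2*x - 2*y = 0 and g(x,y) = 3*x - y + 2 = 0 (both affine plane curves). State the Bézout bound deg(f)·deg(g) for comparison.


Common zeros: {(3, 4)}; count = 1; Bézout bound = 1.

deg(f) = 1, deg(g) = 1, so Bézout bound = 1.
Scan x ∈ F_7. For each x, list the y ∈ F_7 with f(x, y) ≡ 0 and those with g(x, y) ≡ 0 (mod 7); the common zeros in that column are the intersection.
  x = 0: f ≡ 0 at y ∈ {0}; g ≡ 0 at y ∈ {2}; common: ∅.
  x = 1: f ≡ 0 at y ∈ {6}; g ≡ 0 at y ∈ {5}; common: ∅.
  x = 2: f ≡ 0 at y ∈ {5}; g ≡ 0 at y ∈ {1}; common: ∅.
  x = 3: f ≡ 0 at y ∈ {4}; g ≡ 0 at y ∈ {4}; common: {4}.
  x = 4: f ≡ 0 at y ∈ {3}; g ≡ 0 at y ∈ {0}; common: ∅.
  x = 5: f ≡ 0 at y ∈ {2}; g ≡ 0 at y ∈ {3}; common: ∅.
  x = 6: f ≡ 0 at y ∈ {1}; g ≡ 0 at y ∈ {6}; common: ∅.
Collecting: common zeros = {(3, 4)}, so the count is 1.
Comparison with the Bézout bound: 1 ≤ 1 = deg(f)·deg(g), as expected for curves with no common component (the bound is attained).


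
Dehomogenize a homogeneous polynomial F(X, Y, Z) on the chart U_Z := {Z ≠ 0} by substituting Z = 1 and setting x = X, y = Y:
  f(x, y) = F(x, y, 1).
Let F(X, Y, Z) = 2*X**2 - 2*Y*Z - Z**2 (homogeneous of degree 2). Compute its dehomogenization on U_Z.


f(x, y) = 2*x**2 - 2*y - 1

On U_Z we set Z = 1. Each monomial c·X^i·Y^j·Z^k in F becomes c·x^i·y^j·1^k = c·x^i·y^j.
Substituting Z = 1: F(X, Y, 1) = 2*x**2 - 2*y - 1.
Note: deg(f) ≤ deg(F) = 2; strict inequality happens when F is divisible by Z (lost terms).


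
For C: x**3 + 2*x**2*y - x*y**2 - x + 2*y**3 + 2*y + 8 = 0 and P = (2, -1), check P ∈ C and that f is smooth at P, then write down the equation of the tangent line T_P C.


Tangent line at P: 2*x + 20*y + 16 = 0.

Step 1: f(2, -1) = 0, so P lies on C.
Step 2: partial derivatives
  f_x(x, y) = 3*x**2 + 4*x*y - y**2 - 1, f_y(x, y) = 2*x**2 - 2*x*y + 6*y**2 + 2.
  f_x(P) = 2, f_y(P) = 20 (gradient nonzero, so P is smooth).
Step 3: tangent line at P: 2·(x − 2) + 20·(y − -1) = 0.
Expanding: 2*x + 20*y + 16 = 0.
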